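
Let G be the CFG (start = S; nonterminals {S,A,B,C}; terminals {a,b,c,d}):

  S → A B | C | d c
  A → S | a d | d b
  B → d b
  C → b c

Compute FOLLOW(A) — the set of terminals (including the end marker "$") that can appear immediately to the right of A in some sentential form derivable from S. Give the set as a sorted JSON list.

Compute FIRST by fixpoint:
pass 1:
  A via A→a d: +{a}
  A via A→d b: +{d}
  B via B→d b: +{d}
  C via C→b c: +{b}
  S via S→A B: +{a,d}
  S via S→C: +{b}
  FIRST(S)={a,b,d}  FIRST(A)={a,d}  FIRST(B)={d}  FIRST(C)={b}
pass 2:
  A via A→S: +{b}
  FIRST(S)={a,b,d}  FIRST(A)={a,b,d}  FIRST(B)={d}  FIRST(C)={b}
pass 3: done
  FIRST(S)={a,b,d}  FIRST(A)={a,b,d}  FIRST(B)={d}  FIRST(C)={b}

FOLLOW sets:
FOLLOW(S) := {$}
[1]
  S→A B: FOLLOW(A) ⊇ FIRST(B) = {d}; new: +{d}
  S→A B: FOLLOW(B) ⊇ FOLLOW(S) ⊇ {$}; new: +{$}
  S→C: FOLLOW(C) ⊇ FOLLOW(S) ⊇ {$}; new: +{$}
  FOLLOW(S)={$}  FOLLOW(A)={d}  FOLLOW(B)={$}  FOLLOW(C)={$}
[2]
  A→S: FOLLOW(S) ⊇ FOLLOW(A) ⊇ {d}; new: +{d}
  S→A B: FOLLOW(B) ⊇ FOLLOW(S) ⊇ {$,d}; new: +{d}
  S→C: FOLLOW(C) ⊇ FOLLOW(S) ⊇ {$,d}; new: +{d}
  FOLLOW(S)={$,d}  FOLLOW(A)={d}  FOLLOW(B)={$,d}  FOLLOW(C)={$,d}
[3] (stable)
  FOLLOW(S)={$,d}  FOLLOW(A)={d}  FOLLOW(B)={$,d}  FOLLOW(C)={$,d}

FOLLOW(A) = ["d"]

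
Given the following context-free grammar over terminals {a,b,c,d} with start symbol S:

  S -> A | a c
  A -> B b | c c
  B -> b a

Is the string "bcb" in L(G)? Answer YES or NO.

Convert to CNF:
  S -> B T0 | T1 T1 | T2 T1
  A -> B T0 | T1 T1
  B -> T0 T2
  T0 -> b
  T1 -> c
  T2 -> a

Fill CYK table bottom-up:
  T[0,0] 'b' = {T0}  orig:{}
  T[1,1] 'c' = {T1}  orig:{}
  T[2,2] 'b' = {T0}  orig:{}
  T[0,1] 'bc' = ∅
  T[1,2] 'cb' = ∅
  T[0,2] 'bcb' = ∅

S ∉ T[0,2] ⇒ NO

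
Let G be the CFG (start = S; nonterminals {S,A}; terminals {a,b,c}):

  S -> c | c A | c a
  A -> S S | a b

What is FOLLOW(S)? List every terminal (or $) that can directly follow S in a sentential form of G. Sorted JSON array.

Compute FIRST by fixpoint:
iter 1:
  A via A→a b: +{a}
  S via S→c: +{c}
  S: {c}  A: {a}
iter 2:
  A via A→S S: +{c}
  S: {c}  A: {a,c}
iter 3: (stable)
  S: {c}  A: {a,c}

FOLLOW sets:
FOLLOW(S) := {$}
round 1:
  A→S S: FOLLOW(S) ⊇ FIRST(S) = {c}; new: +{c}
  S→c A: FOLLOW(A) ⊇ FOLLOW(S) ⊇ {$,c}; new: +{$,c}
  FOLLOW(S)={$,c}  FOLLOW(A)={$,c}
round 2: done
  FOLLOW(S)={$,c}  FOLLOW(A)={$,c}

FOLLOW(S) = ["$", "c"]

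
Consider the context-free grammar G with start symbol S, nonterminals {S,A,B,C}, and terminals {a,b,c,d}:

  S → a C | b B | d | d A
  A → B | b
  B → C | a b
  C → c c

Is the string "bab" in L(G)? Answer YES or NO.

CNF form of G:
  S -> T0 C | T1 B | T3 A | d
  A -> T0 T1 | T2 T2 | b
  B -> T0 T1 | T2 T2
  C -> T2 T2
  T0 -> a
  T1 -> b
  T2 -> c
  T3 -> d

CYK table (by increasing span):
  T[0,0] 'b' = {A,T1}  orig:{A}
  T[1,1] 'a' = {T0}  orig:{}
  T[2,2] 'b' = {A,T1}  orig:{A}
  T[0,1] 'ba' = ∅
  T[1,2] 'ab' = {A,B}
  T[0,2] 'bab' = {S}

S ∈ T[0,2] ⇒ YES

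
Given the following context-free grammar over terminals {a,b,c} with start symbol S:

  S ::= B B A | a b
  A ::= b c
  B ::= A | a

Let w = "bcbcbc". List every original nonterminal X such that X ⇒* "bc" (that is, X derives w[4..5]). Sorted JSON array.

CNF form of G:
  S -> B X3 | T2 T0
  A -> T0 T1
  B -> T0 T1 | a
  T0 -> b
  T1 -> c
  T2 -> a
  X3 -> B A

Fill CYK table bottom-up (cells [i..j] with 4 ≤ i ≤ j ≤ 5 only):
  cell(4,4) b: {T0}  orig:{}
  cell(5,5) c: {T1}  orig:{}
  cell(4,5) bc: {A,B}

Original NTs in T[4,5] deriving "bc": ["A", "B"]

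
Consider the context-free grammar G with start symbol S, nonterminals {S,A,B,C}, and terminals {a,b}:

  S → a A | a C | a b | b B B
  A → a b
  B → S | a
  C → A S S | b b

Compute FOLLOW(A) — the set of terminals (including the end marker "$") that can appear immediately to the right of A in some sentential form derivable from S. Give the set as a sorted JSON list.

Compute FIRST by fixpoint:
pass 1:
  A via A→a b: +{a}
  B via B→a: +{a}
  C via C→A S S: +{a}
  C via C→b b: +{b}
  S via S→a A: +{a}
  S via S→b B B: +{b}
  FIRST(S)={a,b}  FIRST(A)={a}  FIRST(B)={a}  FIRST(C)={a,b}
pass 2:
  B via B→S: +{b}
  FIRST(S)={a,b}  FIRST(A)={a}  FIRST(B)={a,b}  FIRST(C)={a,b}
pass 3: — fixpoint
  FIRST(S)={a,b}  FIRST(A)={a}  FIRST(B)={a,b}  FIRST(C)={a,b}

FOLLOW iteration:
FOLLOW(S) := {$}
round 1:
  C→A S S: FOLLOW(A) ⊇ FIRST(S) = {a,b}; new: +{a,b}
  C→A S S: FOLLOW(S) ⊇ FIRST(S) = {a,b}; new: +{a,b}
  S→a A: FOLLOW(A) ⊇ FOLLOW(S) ⊇ {$,a,b}; new: +{$}
  S→a C: FOLLOW(C) ⊇ FOLLOW(S) ⊇ {$,a,b}; new: +{$,a,b}
  S→b B B: FOLLOW(B) ⊇ FIRST(B) = {a,b}; new: +{a,b}
  S→b B B: FOLLOW(B) ⊇ FOLLOW(S) ⊇ {$,a,b}; new: +{$}
  FOLLOW[S]={$,a,b}  FOLLOW[A]={$,a,b}  FOLLOW[B]={$,a,b}  FOLLOW[C]={$,a,b}
round 2: (stable)
  FOLLOW[S]={$,a,b}  FOLLOW[A]={$,a,b}  FOLLOW[B]={$,a,b}  FOLLOW[C]={$,a,b}

FOLLOW(A) = ["$", "a", "b"]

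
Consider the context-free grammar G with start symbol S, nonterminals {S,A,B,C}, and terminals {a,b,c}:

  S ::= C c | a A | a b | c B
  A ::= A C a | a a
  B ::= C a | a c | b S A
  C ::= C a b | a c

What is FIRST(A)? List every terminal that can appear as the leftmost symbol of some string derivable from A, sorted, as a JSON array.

Compute FIRST by fixpoint:
[1]
  A via A→a a: +{a}
  B via B→a c: +{a}
  B via B→b S A: +{b}
  C via C→a c: +{a}
  S via S→C c: +{a}
  S via S→c B: +{c}
  FIRST(S)={a,c}  FIRST(A)={a}  FIRST(B)={a,b}  FIRST(C)={a}
[2] done
  FIRST(S)={a,c}  FIRST(A)={a}  FIRST(B)={a,b}  FIRST(C)={a}

FIRST(A) = ["a"]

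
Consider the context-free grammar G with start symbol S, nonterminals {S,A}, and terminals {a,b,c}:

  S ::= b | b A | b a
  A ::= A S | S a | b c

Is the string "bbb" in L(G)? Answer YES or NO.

CNF form of G:
  S -> T1 A | T1 T0 | b
  A -> A S | S T0 | T1 T2
  T0 -> a
  T1 -> b
  T2 -> c

CYK fill:
  [0..0]={S,T1}  "b"  orig:{S}
  [1..1]={S,T1}  "b"  orig:{S}
  [2..2]={S,T1}  "b"  orig:{S}
  [0..1]=∅  "bb"
  [1..2]=∅  "bb"
  [0..2]=∅  "bbb"

S ∉ T[0,2] ⇒ NO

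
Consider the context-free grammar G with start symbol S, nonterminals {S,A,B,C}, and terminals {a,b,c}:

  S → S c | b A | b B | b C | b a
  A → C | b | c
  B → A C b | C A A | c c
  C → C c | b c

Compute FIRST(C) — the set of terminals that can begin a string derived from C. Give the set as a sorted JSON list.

FIRST iteration:
round 1:
  A via A→b: +{b}
  A via A→c: +{c}
  B via B→A C b: +{b,c}
  C via C→b c: +{b}
  S via S→b A: +{b}
  FIRST[S]={b}  FIRST[A]={b,c}  FIRST[B]={b,c}  FIRST[C]={b}
round 2: — fixpoint
  FIRST[S]={b}  FIRST[A]={b,c}  FIRST[B]={b,c}  FIRST[C]={b}

FIRST(C) = ["b"]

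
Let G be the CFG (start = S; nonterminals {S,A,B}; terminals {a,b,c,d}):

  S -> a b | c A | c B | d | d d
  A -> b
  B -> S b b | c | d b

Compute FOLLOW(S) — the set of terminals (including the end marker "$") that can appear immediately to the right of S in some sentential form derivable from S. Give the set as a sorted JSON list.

FIRST sets, iterate to fixpoint:
[1]
  A via A→b: +{b}
  B via B→c: +{c}
  B via B→d b: +{d}
  S via S→a b: +{a}
  S via S→c A: +{c}
  S via S→d: +{d}
  S: {a,c,d}  A: {b}  B: {c,d}
[2]
  B via B→S b b: +{a}
  S: {a,c,d}  A: {b}  B: {a,c,d}
[3] (no change)
  S: {a,c,d}  A: {b}  B: {a,c,d}

FOLLOW iteration:
FOLLOW(S) := {$}
[1]
  B→S b b: FOLLOW(S) ⊇ FIRST(b) = {b}; new: +{b}
  S→c A: FOLLOW(A) ⊇ FOLLOW(S) ⊇ {$,b}; new: +{$,b}
  S→c B: FOLLOW(B) ⊇ FOLLOW(S) ⊇ {$,b}; new: +{$,b}
  FOLLOW[S]={$,b}  FOLLOW[A]={$,b}  FOLLOW[B]={$,b}
[2] (stable)
  FOLLOW[S]={$,b}  FOLLOW[A]={$,b}  FOLLOW[B]={$,b}

FOLLOW(S) = ["$", "b"]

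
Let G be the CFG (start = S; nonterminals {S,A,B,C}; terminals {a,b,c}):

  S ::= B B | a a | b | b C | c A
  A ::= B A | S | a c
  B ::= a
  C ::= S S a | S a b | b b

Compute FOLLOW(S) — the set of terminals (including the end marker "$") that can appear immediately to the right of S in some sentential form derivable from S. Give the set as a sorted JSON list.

Compute FIRST by fixpoint:
iter 1:
  A via A→a c: +{a}
  B via B→a: +{a}
  C via C→b b: +{b}
  S via S→B B: +{a}
  S via S→b: +{b}
  S via S→c A: +{c}
  FIRST(S)={a,b,c}  FIRST(A)={a}  FIRST(B)={a}  FIRST(C)={b}
iter 2:
  A via A→S: +{b,c}
  C via C→S S a: +{a,c}
  FIRST(S)={a,b,c}  FIRST(A)={a,b,c}  FIRST(B)={a}  FIRST(C)={a,b,c}
iter 3: (no change)
  FIRST(S)={a,b,c}  FIRST(A)={a,b,c}  FIRST(B)={a}  FIRST(C)={a,b,c}

FOLLOW iteration:
initialize: $ ∈ FOLLOW(S)
[1]
  A→B A: FOLLOW(B) ⊇ FIRST(A) = {a,b,c}; new: +{a,b,c}
  C→S S a: FOLLOW(S) ⊇ FIRST(S) = {a,b,c}; new: +{a,b,c}
  S→B B: FOLLOW(B) ⊇ FOLLOW(S) ⊇ {$,a,b,c}; new: +{$}
  S→b C: FOLLOW(C) ⊇ FOLLOW(S) ⊇ {$,a,b,c}; new: +{$,a,b,c}
  S→c A: FOLLOW(A) ⊇ FOLLOW(S) ⊇ {$,a,b,c}; new: +{$,a,b,c}
  FOLLOW(S)={$,a,b,c}  FOLLOW(A)={$,a,b,c}  FOLLOW(B)={$,a,b,c}  FOLLOW(C)={$,a,b,c}
[2] (no change)
  FOLLOW(S)={$,a,b,c}  FOLLOW(A)={$,a,b,c}  FOLLOW(B)={$,a,b,c}  FOLLOW(C)={$,a,b,c}

FOLLOW(S) = ["$", "a", "b", "c"]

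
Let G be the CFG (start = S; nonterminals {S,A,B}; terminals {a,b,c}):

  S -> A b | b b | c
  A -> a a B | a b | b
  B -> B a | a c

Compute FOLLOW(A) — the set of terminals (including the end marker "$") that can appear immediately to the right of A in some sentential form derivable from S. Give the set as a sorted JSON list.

FIRST iteration:
pass 1:
  A via A→a a B: +{a}
  A via A→b: +{b}
  B via B→a c: +{a}
  S via S→A b: +{a,b}
  S via S→c: +{c}
  S: {a,b,c}  A: {a,b}  B: {a}
pass 2: done
  S: {a,b,c}  A: {a,b}  B: {a}

FOLLOW sets:
seed FOLLOW(S) with $
[1]
  B→B a: FOLLOW(B) ⊇ FIRST(a) = {a}; new: +{a}
  S→A b: FOLLOW(A) ⊇ FIRST(b) = {b}; new: +{b}
  FOLLOW[S]={$}  FOLLOW[A]={b}  FOLLOW[B]={a}
[2]
  A→a a B: FOLLOW(B) ⊇ FOLLOW(A) ⊇ {b}; new: +{b}
  FOLLOW[S]={$}  FOLLOW[A]={b}  FOLLOW[B]={a,b}
[3] (stable)
  FOLLOW[S]={$}  FOLLOW[A]={b}  FOLLOW[B]={a,b}

FOLLOW(A) = ["b"]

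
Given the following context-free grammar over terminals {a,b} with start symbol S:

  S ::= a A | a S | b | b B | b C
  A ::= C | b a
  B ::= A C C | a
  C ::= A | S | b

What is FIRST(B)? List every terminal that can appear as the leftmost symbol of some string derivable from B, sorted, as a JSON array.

FIRST iteration:
iter 1:
  A via A→b a: +{b}
  B via B→A C C: +{b}
  B via B→a: +{a}
  C via C→A: +{b}
  S via S→a A: +{a}
  S via S→b: +{b}
  FIRST(S)={a,b}  FIRST(A)={b}  FIRST(B)={a,b}  FIRST(C)={b}
iter 2:
  C via C→S: +{a}
  FIRST(S)={a,b}  FIRST(A)={b}  FIRST(B)={a,b}  FIRST(C)={a,b}
iter 3:
  A via A→C: +{a}
  FIRST(S)={a,b}  FIRST(A)={a,b}  FIRST(B)={a,b}  FIRST(C)={a,b}
iter 4: — fixpoint
  FIRST(S)={a,b}  FIRST(A)={a,b}  FIRST(B)={a,b}  FIRST(C)={a,b}

FIRST(B) = ["a", "b"]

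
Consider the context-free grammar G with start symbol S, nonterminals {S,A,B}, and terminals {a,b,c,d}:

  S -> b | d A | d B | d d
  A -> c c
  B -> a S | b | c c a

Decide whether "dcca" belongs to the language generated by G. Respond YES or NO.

CNF form of G:
  S -> T2 A | T2 B | T2 T2 | b
  A -> T0 T0
  B -> T0 X3 | T1 S | b
  T0 -> c
  T1 -> a
  T2 -> d
  X3 -> T0 T1

Fill CYK table bottom-up:
  [0..0]={T2}  "d"  orig:{}
  [1..1]={T0}  "c"  orig:{}
  [2..2]={T0}  "c"  orig:{}
  [3..3]={T1}  "a"  orig:{}
  [0..1]=∅  "dc"
  [1..2]={A}  "cc"
  [2..3]={X3}  "ca"  orig:{}
  [0..2]={S}  "dcc"
  [1..3]={B}  "cca"
  [0..3]={S}  "dcca"

S ∈ T[0,3] ⇒ YES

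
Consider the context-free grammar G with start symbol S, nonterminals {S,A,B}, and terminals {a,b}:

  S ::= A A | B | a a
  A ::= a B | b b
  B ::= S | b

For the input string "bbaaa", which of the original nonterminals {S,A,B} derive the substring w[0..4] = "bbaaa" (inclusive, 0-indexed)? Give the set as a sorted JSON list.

Convert to CNF:
  S -> A A | T0 T0 | b
  A -> T0 B | T1 T1
  B -> A A | T0 T0 | b
  T0 -> a
  T1 -> b

CYK table (by increasing span), restricted to cells inside w[0..4]:
  cell(0,0) b: {B,S,T1}  orig:{B,S}
  cell(1,1) b: {B,S,T1}  orig:{B,S}
  cell(2,2) a: {T0}  orig:{}
  cell(3,3) a: {T0}  orig:{}
  cell(4,4) a: {T0}  orig:{}
  cell(0,1) bb: {A}
  cell(1,2) ba: ∅
  cell(2,3) aa: {B,S}
  cell(3,4) aa: {B,S}
  cell(0,2) bba: ∅
  cell(1,3) baa: ∅
  cell(2,4) aaa: {A}
  cell(0,3) bbaa: ∅
  cell(1,4) baaa: ∅
  cell(0,4) bbaaa: {B,S}

Original NTs in T[0,4] deriving "bbaaa": ["B", "S"]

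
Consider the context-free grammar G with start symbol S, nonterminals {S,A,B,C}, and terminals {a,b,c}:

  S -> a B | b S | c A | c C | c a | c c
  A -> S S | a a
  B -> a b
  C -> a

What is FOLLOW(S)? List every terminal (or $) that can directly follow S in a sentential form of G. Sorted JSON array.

Compute FIRST by fixpoint:
round 1:
  A via A→a a: +{a}
  B via B→a b: +{a}
  C via C→a: +{a}
  S via S→a B: +{a}
  S via S→b S: +{b}
  S via S→c A: +{c}
  S: {a,b,c}  A: {a}  B: {a}  C: {a}
round 2:
  A via A→S S: +{b,c}
  S: {a,b,c}  A: {a,b,c}  B: {a}  C: {a}
round 3: done
  S: {a,b,c}  A: {a,b,c}  B: {a}  C: {a}

FOLLOW iteration:
FOLLOW(S) := {$}
[1]
  A→S S: FOLLOW(S) ⊇ FIRST(S) = {a,b,c}; new: +{a,b,c}
  S→a B: FOLLOW(B) ⊇ FOLLOW(S) ⊇ {$,a,b,c}; new: +{$,a,b,c}
  S→c A: FOLLOW(A) ⊇ FOLLOW(S) ⊇ {$,a,b,c}; new: +{$,a,b,c}
  S→c C: FOLLOW(C) ⊇ FOLLOW(S) ⊇ {$,a,b,c}; new: +{$,a,b,c}
  FOLLOW[S]={$,a,b,c}  FOLLOW[A]={$,a,b,c}  FOLLOW[B]={$,a,b,c}  FOLLOW[C]={$,a,b,c}
[2] (stable)
  FOLLOW[S]={$,a,b,c}  FOLLOW[A]={$,a,b,c}  FOLLOW[B]={$,a,b,c}  FOLLOW[C]={$,a,b,c}

FOLLOW(S) = ["$", "a", "b", "c"]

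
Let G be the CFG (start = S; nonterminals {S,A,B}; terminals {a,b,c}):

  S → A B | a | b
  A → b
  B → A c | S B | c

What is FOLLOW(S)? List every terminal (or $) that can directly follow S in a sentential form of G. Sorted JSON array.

Compute FIRST by fixpoint:
pass 1:
  A via A→b: +{b}
  B via B→A c: +{b}
  B via B→c: +{c}
  S via S→A B: +{b}
  S via S→a: +{a}
  FIRST(S)={a,b}  FIRST(A)={b}  FIRST(B)={b,c}
pass 2:
  B via B→S B: +{a}
  FIRST(S)={a,b}  FIRST(A)={b}  FIRST(B)={a,b,c}
pass 3: done
  FIRST(S)={a,b}  FIRST(A)={b}  FIRST(B)={a,b,c}

FOLLOW iteration:
initialize: $ ∈ FOLLOW(S)
pass 1:
  B→A c: FOLLOW(A) ⊇ FIRST(c) = {c}; new: +{c}
  B→S B: FOLLOW(S) ⊇ FIRST(B) = {a,b,c}; new: +{a,b,c}
  S→A B: FOLLOW(A) ⊇ FIRST(B) = {a,b,c}; new: +{a,b}
  S→A B: FOLLOW(B) ⊇ FOLLOW(S) ⊇ {$,a,b,c}; new: +{$,a,b,c}
  FOLLOW[S]={$,a,b,c}  FOLLOW[A]={a,b,c}  FOLLOW[B]={$,a,b,c}
pass 2: — fixpoint
  FOLLOW[S]={$,a,b,c}  FOLLOW[A]={a,b,c}  FOLLOW[B]={$,a,b,c}

FOLLOW(S) = ["$", "a", "b", "c"]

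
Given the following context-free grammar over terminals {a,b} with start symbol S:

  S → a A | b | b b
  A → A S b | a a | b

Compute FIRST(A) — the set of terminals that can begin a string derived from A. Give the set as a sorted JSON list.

Compute FIRST by fixpoint:
round 1:
  A via A→a a: +{a}
  A via A→b: +{b}
  S via S→a A: +{a}
  S via S→b: +{b}
  FIRST[S]={a,b}  FIRST[A]={a,b}
round 2: (no change)
  FIRST[S]={a,b}  FIRST[A]={a,b}

FIRST(A) = ["a", "b"]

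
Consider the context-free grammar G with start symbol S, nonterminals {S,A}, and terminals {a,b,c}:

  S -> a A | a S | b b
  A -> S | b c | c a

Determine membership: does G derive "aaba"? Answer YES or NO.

CNF form of G:
  S -> T0 A | T0 S | T1 T1
  A -> T0 A | T0 S | T1 T1 | T1 T2 | T2 T0
  T0 -> a
  T1 -> b
  T2 -> c

Fill CYK table bottom-up:
  cell(0,0) a: {T0}  orig:{}
  cell(1,1) a: {T0}  orig:{}
  cell(2,2) b: {T1}  orig:{}
  cell(3,3) a: {T0}  orig:{}
  cell(0,1) aa: ∅
  cell(1,2) ab: ∅
  cell(2,3) ba: ∅
  cell(0,2) aab: ∅
  cell(1,3) aba: ∅
  cell(0,3) aaba: ∅

S ∉ T[0,3] ⇒ NO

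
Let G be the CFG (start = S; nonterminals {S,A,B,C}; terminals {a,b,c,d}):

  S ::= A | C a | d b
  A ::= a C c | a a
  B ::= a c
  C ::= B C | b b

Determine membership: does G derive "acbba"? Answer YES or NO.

CNF form of G:
  S -> C T0 | T0 T0 | T0 X5 | T3 T2
  A -> T0 T0 | T0 X4
  B -> T0 T1
  C -> B C | T2 T2
  T0 -> a
  T1 -> c
  T2 -> b
  T3 -> d
  X4 -> C T1
  X5 -> C T1

Fill CYK table bottom-up:
  [0..0]={T0}  "a"  orig:{}
  [1..1]={T1}  "c"  orig:{}
  [2..2]={T2}  "b"  orig:{}
  [3..3]={T2}  "b"  orig:{}
  [4..4]={T0}  "a"  orig:{}
  [0..1]={B}  "ac"
  [1..2]=∅  "cb"
  [2..3]={C}  "bb"
  [3..4]=∅  "ba"
  [0..2]=∅  "acb"
  [1..3]=∅  "cbb"
  [2..4]={S}  "bba"
  [0..3]={C}  "acbb"
  [1..4]=∅  "cbba"
  [0..4]={S}  "acbba"

S ∈ T[0,4] ⇒ YES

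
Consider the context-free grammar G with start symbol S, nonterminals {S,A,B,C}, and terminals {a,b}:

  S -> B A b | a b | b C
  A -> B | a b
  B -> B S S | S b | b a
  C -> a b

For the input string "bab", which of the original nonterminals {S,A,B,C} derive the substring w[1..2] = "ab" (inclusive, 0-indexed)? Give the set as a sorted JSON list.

Convert to CNF:
  S -> B X4 | T0 C | T1 T0
  A -> B X2 | S T0 | T0 T1 | T1 T0
  B -> B X3 | S T0 | T0 T1
  C -> T1 T0
  T0 -> b
  T1 -> a
  X2 -> S S
  X3 -> S S
  X4 -> A T0

Fill CYK table bottom-up, restricted to cells inside w[1..2]:
  [1..1]={T1}  "a"  orig:{}
  [2..2]={T0}  "b"  orig:{}
  [1..2]={A,C,S}  "ab"

Original NTs in T[1,2] deriving "ab": ["A", "C", "S"]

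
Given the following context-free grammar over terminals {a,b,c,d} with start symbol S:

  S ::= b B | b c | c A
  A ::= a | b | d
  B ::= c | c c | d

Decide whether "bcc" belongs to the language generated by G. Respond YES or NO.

CNF form of G:
  S -> T0 A | T1 B | T1 T0
  A -> a | b | d
  B -> T0 T0 | c | d
  T0 -> c
  T1 -> b

CYK table (by increasing span):
  T[0,0] 'b' = {A,T1}  orig:{A}
  T[1,1] 'c' = {B,T0}  orig:{B}
  T[2,2] 'c' = {B,T0}  orig:{B}
  T[0,1] 'bc' = {S}
  T[1,2] 'cc' = {B}
  T[0,2] 'bcc' = {S}

S ∈ T[0,2] ⇒ YES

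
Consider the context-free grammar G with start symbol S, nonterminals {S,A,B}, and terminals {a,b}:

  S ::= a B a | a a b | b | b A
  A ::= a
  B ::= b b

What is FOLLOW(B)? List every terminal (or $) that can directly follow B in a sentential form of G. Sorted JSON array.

FIRST sets, iterate to fixpoint:
iter 1:
  A via A→a: +{a}
  B via B→b b: +{b}
  S via S→a B a: +{a}
  S via S→b: +{b}
  FIRST[S]={a,b}  FIRST[A]={a}  FIRST[B]={b}
iter 2: done
  FIRST[S]={a,b}  FIRST[A]={a}  FIRST[B]={b}

FOLLOW iteration:
seed FOLLOW(S) with $
[1]
  S→a B a: FOLLOW(B) ⊇ FIRST(a) = {a}; new: +{a}
  S→b A: FOLLOW(A) ⊇ FOLLOW(S) ⊇ {$}; new: +{$}
  S: {$}  A: {$}  B: {a}
[2] — fixpoint
  S: {$}  A: {$}  B: {a}

FOLLOW(B) = ["a"]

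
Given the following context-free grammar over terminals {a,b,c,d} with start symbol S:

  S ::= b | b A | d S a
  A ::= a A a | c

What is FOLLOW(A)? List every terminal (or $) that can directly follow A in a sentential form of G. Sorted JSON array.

FIRST sets, iterate to fixpoint:
pass 1:
  A via A→a A a: +{a}
  A via A→c: +{c}
  S via S→b: +{b}
  S via S→d S a: +{d}
  FIRST[S]={b,d}  FIRST[A]={a,c}
pass 2: — fixpoint
  FIRST[S]={b,d}  FIRST[A]={a,c}

FOLLOW sets:
initialize: $ ∈ FOLLOW(S)
iter 1:
  A→a A a: FOLLOW(A) ⊇ FIRST(a) = {a}; new: +{a}
  S→b A: FOLLOW(A) ⊇ FOLLOW(S) ⊇ {$}; new: +{$}
  S→d S a: FOLLOW(S) ⊇ FIRST(a) = {a}; new: +{a}
  FOLLOW(S)={$,a}  FOLLOW(A)={$,a}
iter 2: (no change)
  FOLLOW(S)={$,a}  FOLLOW(A)={$,a}

FOLLOW(A) = ["$", "a"]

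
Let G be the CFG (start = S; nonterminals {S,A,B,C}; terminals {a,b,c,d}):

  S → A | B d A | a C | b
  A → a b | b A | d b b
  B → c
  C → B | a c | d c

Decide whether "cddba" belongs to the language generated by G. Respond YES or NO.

Convert to CNF:
  S -> B X5 | T0 C | T0 T1 | T1 A | T2 X6 | b
  A -> T0 T1 | T1 A | T2 X4
  B -> c
  C -> T0 T3 | T2 T3 | c
  T0 -> a
  T1 -> b
  T2 -> d
  T3 -> c
  X4 -> T1 T1
  X5 -> T2 A
  X6 -> T1 T1

CYK table (by increasing span):
  [0..0]={B,C,T3}  "c"  orig:{B,C}
  [1..1]={T2}  "d"  orig:{}
  [2..2]={T2}  "d"  orig:{}
  [3..3]={S,T1}  "b"  orig:{S}
  [4..4]={T0}  "a"  orig:{}
  [0..1]=∅  "cd"
  [1..2]=∅  "dd"
  [2..3]=∅  "db"
  [3..4]=∅  "ba"
  [0..2]=∅  "cdd"
  [1..3]=∅  "ddb"
  [2..4]=∅  "dba"
  [0..3]=∅  "cddb"
  [1..4]=∅  "ddba"
  [0..4]=∅  "cddba"

S ∉ T[0,4] ⇒ NO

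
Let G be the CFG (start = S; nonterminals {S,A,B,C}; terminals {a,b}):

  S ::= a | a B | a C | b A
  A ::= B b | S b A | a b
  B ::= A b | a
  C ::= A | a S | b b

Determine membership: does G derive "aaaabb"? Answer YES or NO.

CNF form of G:
  S -> T0 A | T1 B | T1 C | a
  A -> B T0 | S X2 | T1 T0
  B -> A T0 | a
  C -> B T0 | S X3 | T0 T0 | T1 S | T1 T0
  T0 -> b
  T1 -> a
  X2 -> T0 A
  X3 -> T0 A

Fill CYK table bottom-up:
  cell(0,0) a: {B,S,T1}  orig:{B,S}
  cell(1,1) a: {B,S,T1}  orig:{B,S}
  cell(2,2) a: {B,S,T1}  orig:{B,S}
  cell(3,3) a: {B,S,T1}  orig:{B,S}
  cell(4,4) b: {T0}  orig:{}
  cell(5,5) b: {T0}  orig:{}
  cell(0,1) aa: {C,S}
  cell(1,2) aa: {C,S}
  cell(2,3) aa: {C,S}
  cell(3,4) ab: {A,C}
  cell(4,5) bb: {C}
  cell(0,2) aaa: {C,S}
  cell(1,3) aaa: {C,S}
  cell(2,4) aab: {S}
  cell(3,5) abb: {B,S}
  cell(0,3) aaaa: {C,S}
  cell(1,4) aaab: {C}
  cell(2,5) aabb: {C,S}
  cell(0,4) aaaab: {S}
  cell(1,5) aaabb: {C,S}
  cell(0,5) aaaabb: {C,S}

S ∈ T[0,5] ⇒ YES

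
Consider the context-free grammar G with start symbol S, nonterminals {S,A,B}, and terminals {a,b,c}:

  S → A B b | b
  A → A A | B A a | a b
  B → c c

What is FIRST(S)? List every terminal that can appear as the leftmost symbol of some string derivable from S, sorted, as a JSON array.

Compute FIRST by fixpoint:
[1]
  A via A→a b: +{a}
  B via B→c c: +{c}
  S via S→A B b: +{a}
  S via S→b: +{b}
  FIRST[S]={a,b}  FIRST[A]={a}  FIRST[B]={c}
[2]
  A via A→B A a: +{c}
  S via S→A B b: +{c}
  FIRST[S]={a,b,c}  FIRST[A]={a,c}  FIRST[B]={c}
[3] — fixpoint
  FIRST[S]={a,b,c}  FIRST[A]={a,c}  FIRST[B]={c}

FIRST(S) = ["a", "b", "c"]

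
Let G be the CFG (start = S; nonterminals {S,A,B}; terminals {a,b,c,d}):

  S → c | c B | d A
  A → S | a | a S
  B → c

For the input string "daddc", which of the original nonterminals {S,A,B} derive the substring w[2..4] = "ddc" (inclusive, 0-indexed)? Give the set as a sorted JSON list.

CNF form of G:
  S -> T1 B | T2 A | c
  A -> T0 S | T1 B | T2 A | a | c
  B -> c
  T0 -> a
  T1 -> c
  T2 -> d

CYK table (by increasing span) (cells [i..j] with 2 ≤ i ≤ j ≤ 4 only):
  [2..2]={T2}  "d"  orig:{}
  [3..3]={T2}  "d"  orig:{}
  [4..4]={A,B,S,T1}  "c"  orig:{A,B,S}
  [2..3]=∅  "dd"
  [3..4]={A,S}  "dc"
  [2..4]={A,S}  "ddc"

Original NTs in T[2,4] deriving "ddc": ["A", "S"]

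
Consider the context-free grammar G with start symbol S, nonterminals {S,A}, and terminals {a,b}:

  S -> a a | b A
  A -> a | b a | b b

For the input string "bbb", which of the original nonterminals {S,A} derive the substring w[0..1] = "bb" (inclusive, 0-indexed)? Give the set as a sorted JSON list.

CNF form of G:
  S -> T0 A | T1 T1
  A -> T0 T0 | T0 T1 | a
  T0 -> b
  T1 -> a

CYK table (by increasing span) — only the sub-triangle for w[0..1]:
  [0..0]={T0}  "b"  orig:{}
  [1..1]={T0}  "b"  orig:{}
  [0..1]={A}  "bb"

Original NTs in T[0,1] deriving "bb": ["A"]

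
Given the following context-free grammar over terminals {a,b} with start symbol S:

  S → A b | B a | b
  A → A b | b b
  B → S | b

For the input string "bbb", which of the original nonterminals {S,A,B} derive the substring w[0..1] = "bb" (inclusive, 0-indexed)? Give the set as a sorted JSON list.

CNF form of G:
  S -> A T0 | B T1 | b
  A -> A T0 | T0 T0
  B -> A T0 | B T1 | b
  T0 -> b
  T1 -> a

CYK fill, restricted to cells inside w[0..1]:
  cell(0,0) b: {B,S,T0}  orig:{B,S}
  cell(1,1) b: {B,S,T0}  orig:{B,S}
  cell(0,1) bb: {A}

Original NTs in T[0,1] deriving "bb": ["A"]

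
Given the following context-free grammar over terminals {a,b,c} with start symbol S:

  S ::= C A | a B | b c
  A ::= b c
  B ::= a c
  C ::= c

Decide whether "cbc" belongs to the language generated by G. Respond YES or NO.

CNF form of G:
  S -> C A | T0 T1 | T2 B
  A -> T0 T1
  B -> T2 T1
  C -> c
  T0 -> b
  T1 -> c
  T2 -> a

CYK table (by increasing span):
  T[0,0] 'c' = {C,T1}  orig:{C}
  T[1,1] 'b' = {T0}  orig:{}
  T[2,2] 'c' = {C,T1}  orig:{C}
  T[0,1] 'cb' = ∅
  T[1,2] 'bc' = {A,S}
  T[0,2] 'cbc' = {S}

S ∈ T[0,2] ⇒ YES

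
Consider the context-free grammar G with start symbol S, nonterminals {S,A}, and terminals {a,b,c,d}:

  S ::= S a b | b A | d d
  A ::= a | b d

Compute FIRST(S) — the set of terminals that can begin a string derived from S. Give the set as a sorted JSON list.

FIRST iteration:
[1]
  A via A→a: +{a}
  A via A→b d: +{b}
  S via S→b A: +{b}
  S via S→d d: +{d}
  S: {b,d}  A: {a,b}
[2] (no change)
  S: {b,d}  A: {a,b}

FIRST(S) = ["b", "d"]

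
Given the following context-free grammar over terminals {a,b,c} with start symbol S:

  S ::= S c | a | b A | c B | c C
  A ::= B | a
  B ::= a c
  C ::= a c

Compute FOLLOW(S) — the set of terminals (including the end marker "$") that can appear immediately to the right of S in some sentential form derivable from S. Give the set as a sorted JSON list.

FIRST sets, iterate to fixpoint:
pass 1:
  A via A→a: +{a}
  B via B→a c: +{a}
  C via C→a c: +{a}
  S via S→a: +{a}
  S via S→b A: +{b}
  S via S→c B: +{c}
  FIRST[S]={a,b,c}  FIRST[A]={a}  FIRST[B]={a}  FIRST[C]={a}
pass 2: (no change)
  FIRST[S]={a,b,c}  FIRST[A]={a}  FIRST[B]={a}  FIRST[C]={a}

FOLLOW sets:
seed FOLLOW(S) with $
pass 1:
  S→S c: FOLLOW(S) ⊇ FIRST(c) = {c}; new: +{c}
  S→b A: FOLLOW(A) ⊇ FOLLOW(S) ⊇ {$,c}; new: +{$,c}
  S→c B: FOLLOW(B) ⊇ FOLLOW(S) ⊇ {$,c}; new: +{$,c}
  S→c C: FOLLOW(C) ⊇ FOLLOW(S) ⊇ {$,c}; new: +{$,c}
  FOLLOW(S)={$,c}  FOLLOW(A)={$,c}  FOLLOW(B)={$,c}  FOLLOW(C)={$,c}
pass 2: — fixpoint
  FOLLOW(S)={$,c}  FOLLOW(A)={$,c}  FOLLOW(B)={$,c}  FOLLOW(C)={$,c}

FOLLOW(S) = ["$", "c"]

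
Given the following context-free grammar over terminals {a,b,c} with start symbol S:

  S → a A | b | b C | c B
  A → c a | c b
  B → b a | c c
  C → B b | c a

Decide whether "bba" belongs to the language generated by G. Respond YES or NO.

CNF form of G:
  S -> T0 B | T1 A | T2 C | b
  A -> T0 T1 | T0 T2
  B -> T0 T0 | T2 T1
  C -> B T2 | T0 T1
  T0 -> c
  T1 -> a
  T2 -> b

CYK table (by increasing span):
  cell(0,0) b: {S,T2}  orig:{S}
  cell(1,1) b: {S,T2}  orig:{S}
  cell(2,2) a: {T1}  orig:{}
  cell(0,1) bb: ∅
  cell(1,2) ba: {B}
  cell(0,2) bba: ∅

S ∉ T[0,2] ⇒ NO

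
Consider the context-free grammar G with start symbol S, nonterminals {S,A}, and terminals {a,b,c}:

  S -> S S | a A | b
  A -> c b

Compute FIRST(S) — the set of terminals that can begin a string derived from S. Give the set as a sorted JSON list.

FIRST sets, iterate to fixpoint:
pass 1:
  A via A→c b: +{c}
  S via S→a A: +{a}
  S via S→b: +{b}
  FIRST[S]={a,b}  FIRST[A]={c}
pass 2: — fixpoint
  FIRST[S]={a,b}  FIRST[A]={c}

FIRST(S) = ["a", "b"]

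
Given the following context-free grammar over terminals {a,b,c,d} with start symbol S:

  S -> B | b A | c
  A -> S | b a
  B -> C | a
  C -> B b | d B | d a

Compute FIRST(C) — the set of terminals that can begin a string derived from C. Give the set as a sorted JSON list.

FIRST sets, iterate to fixpoint:
iter 1:
  A via A→b a: +{b}
  B via B→a: +{a}
  C via C→B b: +{a}
  C via C→d B: +{d}
  S via S→B: +{a}
  S via S→b A: +{b}
  S via S→c: +{c}
  FIRST(S)={a,b,c}  FIRST(A)={b}  FIRST(B)={a}  FIRST(C)={a,d}
iter 2:
  A via A→S: +{a,c}
  B via B→C: +{d}
  S via S→B: +{d}
  FIRST(S)={a,b,c,d}  FIRST(A)={a,b,c}  FIRST(B)={a,d}  FIRST(C)={a,d}
iter 3:
  A via A→S: +{d}
  FIRST(S)={a,b,c,d}  FIRST(A)={a,b,c,d}  FIRST(B)={a,d}  FIRST(C)={a,d}
iter 4: — fixpoint
  FIRST(S)={a,b,c,d}  FIRST(A)={a,b,c,d}  FIRST(B)={a,d}  FIRST(C)={a,d}

FIRST(C) = ["a", "d"]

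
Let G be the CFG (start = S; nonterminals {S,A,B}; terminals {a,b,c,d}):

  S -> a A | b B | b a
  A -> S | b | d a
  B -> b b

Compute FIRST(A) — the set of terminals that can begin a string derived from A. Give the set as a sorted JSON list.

Compute FIRST by fixpoint:
[1]
  A via A→b: +{b}
  A via A→d a: +{d}
  B via B→b b: +{b}
  S via S→a A: +{a}
  S via S→b B: +{b}
  S: {a,b}  A: {b,d}  B: {b}
[2]
  A via A→S: +{a}
  S: {a,b}  A: {a,b,d}  B: {b}
[3] (stable)
  S: {a,b}  A: {a,b,d}  B: {b}

FIRST(A) = ["a", "b", "d"]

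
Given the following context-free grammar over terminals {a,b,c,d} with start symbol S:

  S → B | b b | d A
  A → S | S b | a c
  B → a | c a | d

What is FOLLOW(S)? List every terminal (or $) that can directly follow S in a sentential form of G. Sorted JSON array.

FIRST sets, iterate to fixpoint:
[1]
  A via A→a c: +{a}
  B via B→a: +{a}
  B via B→c a: +{c}
  B via B→d: +{d}
  S via S→B: +{a,c,d}
  S via S→b b: +{b}
  FIRST(S)={a,b,c,d}  FIRST(A)={a}  FIRST(B)={a,c,d}
[2]
  A via A→S: +{b,c,d}
  FIRST(S)={a,b,c,d}  FIRST(A)={a,b,c,d}  FIRST(B)={a,c,d}
[3] done
  FIRST(S)={a,b,c,d}  FIRST(A)={a,b,c,d}  FIRST(B)={a,c,d}

Compute FOLLOW by fixpoint:
FOLLOW(S) := {$}
iter 1:
  A→S b: FOLLOW(S) ⊇ FIRST(b) = {b}; new: +{b}
  S→B: FOLLOW(B) ⊇ FOLLOW(S) ⊇ {$,b}; new: +{$,b}
  S→d A: FOLLOW(A) ⊇ FOLLOW(S) ⊇ {$,b}; new: +{$,b}
  FOLLOW[S]={$,b}  FOLLOW[A]={$,b}  FOLLOW[B]={$,b}
iter 2: (stable)
  FOLLOW[S]={$,b}  FOLLOW[A]={$,b}  FOLLOW[B]={$,b}

FOLLOW(S) = ["$", "b"]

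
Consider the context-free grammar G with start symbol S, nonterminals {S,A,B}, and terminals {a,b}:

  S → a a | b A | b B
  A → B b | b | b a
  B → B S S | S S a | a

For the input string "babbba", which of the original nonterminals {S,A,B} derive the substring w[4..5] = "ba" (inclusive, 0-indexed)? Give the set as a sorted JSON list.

Convert to CNF:
  S -> T0 A | T0 B | T1 T1
  A -> B T0 | T0 T1 | b
  B -> B X2 | S X3 | a
  T0 -> b
  T1 -> a
  X2 -> S S
  X3 -> S T1

CYK table (by increasing span), restricted to cells inside w[4..5]:
  T[4,4] 'b' = {A,T0}  orig:{A}
  T[5,5] 'a' = {B,T1}  orig:{B}
  T[4,5] 'ba' = {A,S}

Original NTs in T[4,5] deriving "ba": ["A", "S"]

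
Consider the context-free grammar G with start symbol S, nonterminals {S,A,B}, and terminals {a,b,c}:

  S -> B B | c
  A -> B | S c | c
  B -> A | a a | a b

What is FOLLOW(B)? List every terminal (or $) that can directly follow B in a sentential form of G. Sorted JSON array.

FIRST iteration:
round 1:
  A via A→c: +{c}
  B via B→A: +{c}
  B via B→a a: +{a}
  S via S→B B: +{a,c}
  FIRST[S]={a,c}  FIRST[A]={c}  FIRST[B]={a,c}
round 2:
  A via A→B: +{a}
  FIRST[S]={a,c}  FIRST[A]={a,c}  FIRST[B]={a,c}
round 3: — fixpoint
  FIRST[S]={a,c}  FIRST[A]={a,c}  FIRST[B]={a,c}

Compute FOLLOW by fixpoint:
FOLLOW(S) := {$}
pass 1:
  A→S c: FOLLOW(S) ⊇ FIRST(c) = {c}; new: +{c}
  S→B B: FOLLOW(B) ⊇ FIRST(B) = {a,c}; new: +{a,c}
  S→B B: FOLLOW(B) ⊇ FOLLOW(S) ⊇ {$,c}; new: +{$}
  FOLLOW(S)={$,c}  FOLLOW(A)={}  FOLLOW(B)={$,a,c}
pass 2:
  B→A: FOLLOW(A) ⊇ FOLLOW(B) ⊇ {$,a,c}; new: +{$,a,c}
  FOLLOW(S)={$,c}  FOLLOW(A)={$,a,c}  FOLLOW(B)={$,a,c}
pass 3: done
  FOLLOW(S)={$,c}  FOLLOW(A)={$,a,c}  FOLLOW(B)={$,a,c}

FOLLOW(B) = ["$", "a", "c"]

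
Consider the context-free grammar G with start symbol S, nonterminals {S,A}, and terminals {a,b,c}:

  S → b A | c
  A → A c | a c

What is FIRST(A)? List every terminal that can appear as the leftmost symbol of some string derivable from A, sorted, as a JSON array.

FIRST sets, iterate to fixpoint:
round 1:
  A via A→a c: +{a}
  S via S→b A: +{b}
  S via S→c: +{c}
  FIRST[S]={b,c}  FIRST[A]={a}
round 2: (stable)
  FIRST[S]={b,c}  FIRST[A]={a}

FIRST(A) = ["a"]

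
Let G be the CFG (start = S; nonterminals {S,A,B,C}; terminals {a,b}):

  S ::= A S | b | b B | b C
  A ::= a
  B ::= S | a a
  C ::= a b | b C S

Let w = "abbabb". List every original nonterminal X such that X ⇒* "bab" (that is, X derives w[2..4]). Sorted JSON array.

CNF form of G:
  S -> A S | T1 B | T1 C | b
  A -> a
  B -> A S | T0 T0 | T1 B | T1 C | b
  C -> T0 T1 | T1 X2
  T0 -> a
  T1 -> b
  X2 -> C S

Fill CYK table bottom-up — only the sub-triangle for w[2..4]:
  T[2,2] 'b' = {B,S,T1}  orig:{B,S}
  T[3,3] 'a' = {A,T0}  orig:{A}
  T[4,4] 'b' = {B,S,T1}  orig:{B,S}
  T[2,3] 'ba' = ∅
  T[3,4] 'ab' = {B,C,S}
  T[2,4] 'bab' = {B,S}

Original NTs in T[2,4] deriving "bab": ["B", "S"]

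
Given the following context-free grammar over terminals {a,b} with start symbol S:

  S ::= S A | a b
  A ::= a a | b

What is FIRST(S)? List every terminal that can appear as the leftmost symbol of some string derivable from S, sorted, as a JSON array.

Compute FIRST by fixpoint:
pass 1:
  A via A→a a: +{a}
  A via A→b: +{b}
  S via S→a b: +{a}
  FIRST(S)={a}  FIRST(A)={a,b}
pass 2: (stable)
  FIRST(S)={a}  FIRST(A)={a,b}

FIRST(S) = ["a"]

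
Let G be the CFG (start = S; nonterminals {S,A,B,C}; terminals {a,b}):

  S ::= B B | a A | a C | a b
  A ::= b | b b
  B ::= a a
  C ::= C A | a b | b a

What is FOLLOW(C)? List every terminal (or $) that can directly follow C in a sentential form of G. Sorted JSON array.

Compute FIRST by fixpoint:
[1]
  A via A→b: +{b}
  B via B→a a: +{a}
  C via C→a b: +{a}
  C via C→b a: +{b}
  S via S→B B: +{a}
  FIRST[S]={a}  FIRST[A]={b}  FIRST[B]={a}  FIRST[C]={a,b}
[2] (stable)
  FIRST[S]={a}  FIRST[A]={b}  FIRST[B]={a}  FIRST[C]={a,b}

FOLLOW sets:
initialize: $ ∈ FOLLOW(S)
iter 1:
  C→C A: FOLLOW(C) ⊇ FIRST(A) = {b}; new: +{b}
  C→C A: FOLLOW(A) ⊇ FOLLOW(C) ⊇ {b}; new: +{b}
  S→B B: FOLLOW(B) ⊇ FIRST(B) = {a}; new: +{a}
  S→B B: FOLLOW(B) ⊇ FOLLOW(S) ⊇ {$}; new: +{$}
  S→a A: FOLLOW(A) ⊇ FOLLOW(S) ⊇ {$}; new: +{$}
  S→a C: FOLLOW(C) ⊇ FOLLOW(S) ⊇ {$}; new: +{$}
  FOLLOW(S)={$}  FOLLOW(A)={$,b}  FOLLOW(B)={$,a}  FOLLOW(C)={$,b}
iter 2: (no change)
  FOLLOW(S)={$}  FOLLOW(A)={$,b}  FOLLOW(B)={$,a}  FOLLOW(C)={$,b}

FOLLOW(C) = ["$", "b"]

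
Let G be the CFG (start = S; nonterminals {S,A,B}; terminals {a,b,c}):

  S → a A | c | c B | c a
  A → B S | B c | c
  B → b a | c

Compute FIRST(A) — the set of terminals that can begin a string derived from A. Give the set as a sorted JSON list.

Compute FIRST by fixpoint:
iter 1:
  A via A→c: +{c}
  B via B→b a: +{b}
  B via B→c: +{c}
  S via S→a A: +{a}
  S via S→c: +{c}
  FIRST[S]={a,c}  FIRST[A]={c}  FIRST[B]={b,c}
iter 2:
  A via A→B S: +{b}
  FIRST[S]={a,c}  FIRST[A]={b,c}  FIRST[B]={b,c}
iter 3: done
  FIRST[S]={a,c}  FIRST[A]={b,c}  FIRST[B]={b,c}

FIRST(A) = ["b", "c"]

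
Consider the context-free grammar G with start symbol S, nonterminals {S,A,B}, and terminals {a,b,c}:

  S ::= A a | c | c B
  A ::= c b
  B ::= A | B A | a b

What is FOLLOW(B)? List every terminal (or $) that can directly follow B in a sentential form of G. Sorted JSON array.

FIRST sets, iterate to fixpoint:
pass 1:
  A via A→c b: +{c}
  B via B→A: +{c}
  B via B→a b: +{a}
  S via S→A a: +{c}
  FIRST(S)={c}  FIRST(A)={c}  FIRST(B)={a,c}
pass 2: — fixpoint
  FIRST(S)={c}  FIRST(A)={c}  FIRST(B)={a,c}

FOLLOW sets:
FOLLOW(S) := {$}
iter 1:
  B→B A: FOLLOW(B) ⊇ FIRST(A) = {c}; new: +{c}
  B→B A: FOLLOW(A) ⊇ FOLLOW(B) ⊇ {c}; new: +{c}
  S→A a: FOLLOW(A) ⊇ FIRST(a) = {a}; new: +{a}
  S→c B: FOLLOW(B) ⊇ FOLLOW(S) ⊇ {$}; new: +{$}
  FOLLOW[S]={$}  FOLLOW[A]={a,c}  FOLLOW[B]={$,c}
iter 2:
  B→A: FOLLOW(A) ⊇ FOLLOW(B) ⊇ {$,c}; new: +{$}
  FOLLOW[S]={$}  FOLLOW[A]={$,a,c}  FOLLOW[B]={$,c}
iter 3: done
  FOLLOW[S]={$}  FOLLOW[A]={$,a,c}  FOLLOW[B]={$,c}

FOLLOW(B) = ["$", "c"]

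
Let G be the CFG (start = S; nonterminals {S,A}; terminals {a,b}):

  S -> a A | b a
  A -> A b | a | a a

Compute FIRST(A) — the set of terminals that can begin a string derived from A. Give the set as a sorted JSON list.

FIRST iteration:
[1]
  A via A→a: +{a}
  S via S→a A: +{a}
  S via S→b a: +{b}
  S: {a,b}  A: {a}
[2] (stable)
  S: {a,b}  A: {a}

FIRST(A) = ["a"]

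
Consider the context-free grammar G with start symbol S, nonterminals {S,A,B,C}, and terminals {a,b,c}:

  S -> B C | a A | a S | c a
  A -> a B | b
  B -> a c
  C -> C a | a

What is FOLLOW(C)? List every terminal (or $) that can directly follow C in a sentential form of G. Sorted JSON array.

FIRST sets, iterate to fixpoint:
pass 1:
  A via A→a B: +{a}
  A via A→b: +{b}
  B via B→a c: +{a}
  C via C→a: +{a}
  S via S→B C: +{a}
  S via S→c a: +{c}
  S: {a,c}  A: {a,b}  B: {a}  C: {a}
pass 2: (no change)
  S: {a,c}  A: {a,b}  B: {a}  C: {a}

FOLLOW sets:
initialize: $ ∈ FOLLOW(S)
pass 1:
  C→C a: FOLLOW(C) ⊇ FIRST(a) = {a}; new: +{a}
  S→B C: FOLLOW(B) ⊇ FIRST(C) = {a}; new: +{a}
  S→B C: FOLLOW(C) ⊇ FOLLOW(S) ⊇ {$}; new: +{$}
  S→a A: FOLLOW(A) ⊇ FOLLOW(S) ⊇ {$}; new: +{$}
  S: {$}  A: {$}  B: {a}  C: {$,a}
pass 2:
  A→a B: FOLLOW(B) ⊇ FOLLOW(A) ⊇ {$}; new: +{$}
  S: {$}  A: {$}  B: {$,a}  C: {$,a}
pass 3: (stable)
  S: {$}  A: {$}  B: {$,a}  C: {$,a}

FOLLOW(C) = ["$", "a"]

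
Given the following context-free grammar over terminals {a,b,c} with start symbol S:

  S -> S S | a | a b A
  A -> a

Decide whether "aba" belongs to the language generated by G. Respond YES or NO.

CNF form of G:
  S -> S S | T0 X2 | a
  A -> a
  T0 -> a
  T1 -> b
  X2 -> T1 A

CYK fill:
  [0..0]={A,S,T0}  "a"  orig:{A,S}
  [1..1]={T1}  "b"  orig:{}
  [2..2]={A,S,T0}  "a"  orig:{A,S}
  [0..1]=∅  "ab"
  [1..2]={X2}  "ba"  orig:{}
  [0..2]={S}  "aba"

S ∈ T[0,2] ⇒ YES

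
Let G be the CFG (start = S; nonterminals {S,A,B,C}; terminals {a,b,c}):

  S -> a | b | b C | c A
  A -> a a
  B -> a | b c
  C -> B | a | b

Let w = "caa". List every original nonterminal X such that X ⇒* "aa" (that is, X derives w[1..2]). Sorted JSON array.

Convert to CNF:
  S -> T1 C | T2 A | a | b
  A -> T0 T0
  B -> T1 T2 | a
  C -> T1 T2 | a | b
  T0 -> a
  T1 -> b
  T2 -> c

Fill CYK table bottom-up, restricted to cells inside w[1..2]:
  [1..1]={B,C,S,T0}  "a"  orig:{B,C,S}
  [2..2]={B,C,S,T0}  "a"  orig:{B,C,S}
  [1..2]={A}  "aa"

Original NTs in T[1,2] deriving "aa": ["A"]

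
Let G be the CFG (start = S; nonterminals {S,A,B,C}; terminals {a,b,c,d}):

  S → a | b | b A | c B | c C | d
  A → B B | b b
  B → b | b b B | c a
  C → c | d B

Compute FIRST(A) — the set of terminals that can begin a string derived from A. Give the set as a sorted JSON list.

Compute FIRST by fixpoint:
iter 1:
  A via A→b b: +{b}
  B via B→b: +{b}
  B via B→c a: +{c}
  C via C→c: +{c}
  C via C→d B: +{d}
  S via S→a: +{a}
  S via S→b: +{b}
  S via S→c B: +{c}
  S via S→d: +{d}
  S: {a,b,c,d}  A: {b}  B: {b,c}  C: {c,d}
iter 2:
  A via A→B B: +{c}
  S: {a,b,c,d}  A: {b,c}  B: {b,c}  C: {c,d}
iter 3: (no change)
  S: {a,b,c,d}  A: {b,c}  B: {b,c}  C: {c,d}

FIRST(A) = ["b", "c"]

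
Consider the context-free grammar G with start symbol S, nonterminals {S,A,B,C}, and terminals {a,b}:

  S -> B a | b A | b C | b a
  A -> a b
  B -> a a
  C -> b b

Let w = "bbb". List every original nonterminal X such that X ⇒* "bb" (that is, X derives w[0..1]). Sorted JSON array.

CNF form of G:
  S -> B T0 | T1 A | T1 C | T1 T0
  A -> T0 T1
  B -> T0 T0
  C -> T1 T1
  T0 -> a
  T1 -> b

CYK fill, restricted to cells inside w[0..1]:
  T[0,0] 'b' = {T1}  orig:{}
  T[1,1] 'b' = {T1}  orig:{}
  T[0,1] 'bb' = {C}

Original NTs in T[0,1] deriving "bb": ["C"]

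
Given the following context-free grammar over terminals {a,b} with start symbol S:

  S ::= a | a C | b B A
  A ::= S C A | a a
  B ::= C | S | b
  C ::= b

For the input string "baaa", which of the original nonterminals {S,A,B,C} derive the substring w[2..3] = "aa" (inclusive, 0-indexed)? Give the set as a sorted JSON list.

Convert to CNF:
  S -> T0 C | T1 X4 | a
  A -> S X2 | T0 T0
  B -> T0 C | T1 X3 | a | b
  C -> b
  T0 -> a
  T1 -> b
  X2 -> C A
  X3 -> B A
  X4 -> B A

CYK fill (cells [i..j] with 2 ≤ i ≤ j ≤ 3 only):
  T[2,2] 'a' = {B,S,T0}  orig:{B,S}
  T[3,3] 'a' = {B,S,T0}  orig:{B,S}
  T[2,3] 'aa' = {A}

Original NTs in T[2,3] deriving "aa": ["A"]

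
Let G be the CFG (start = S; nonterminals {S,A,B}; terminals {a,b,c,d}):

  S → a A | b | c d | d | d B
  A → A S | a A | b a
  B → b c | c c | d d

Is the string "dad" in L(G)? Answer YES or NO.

CNF form of G:
  S -> T0 A | T2 T3 | T3 B | b | d
  A -> A S | T0 A | T1 T0
  B -> T1 T2 | T2 T2 | T3 T3
  T0 -> a
  T1 -> b
  T2 -> c
  T3 -> d

CYK table (by increasing span):
  T[0,0] 'd' = {S,T3}  orig:{S}
  T[1,1] 'a' = {T0}  orig:{}
  T[2,2] 'd' = {S,T3}  orig:{S}
  T[0,1] 'da' = ∅
  T[1,2] 'ad' = ∅
  T[0,2] 'dad' = ∅

S ∉ T[0,2] ⇒ NO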